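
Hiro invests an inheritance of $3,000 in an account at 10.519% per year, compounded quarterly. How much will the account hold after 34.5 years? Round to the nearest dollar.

Periodic rate = 10.519%/4 = 0.0262975; periods = 4·34.5 = 138.
A = 3,000·(1 + 0.0262975)^138 ≈ 3,000·35.9510349004 ≈ 107,853.1047.

$107,853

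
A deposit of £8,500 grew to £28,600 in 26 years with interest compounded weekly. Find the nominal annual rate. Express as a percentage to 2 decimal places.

4.67%

(1 + r/52)^1352 = 28,600/8,500 = 3.36471.
1 + r/52 = 3.36471^(1/1352) ≈ 1.000898, so r/52 ≈ 0.000897844.
r ≈ 52·0.000897844 = 4.66879%.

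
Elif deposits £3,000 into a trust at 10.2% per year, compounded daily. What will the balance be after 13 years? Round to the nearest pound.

Periodic rate = 10.2%/365 = 0.000279452; periods = 365·13 = 4745.
A = 3,000·(1 + 0.102/365)^4745 ≈ 3,000·3.7652518739 ≈ 11,295.7556.

£11,296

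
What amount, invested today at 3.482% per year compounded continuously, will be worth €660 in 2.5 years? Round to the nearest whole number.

€605

P = A·e^(−rt) = 660·e^(−0.08705).
e^(−0.08705) ≈ 0.916631263, so P ≈ 604.9766.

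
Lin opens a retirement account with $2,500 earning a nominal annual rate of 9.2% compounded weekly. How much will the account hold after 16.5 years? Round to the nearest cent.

$11,392.43

Periodic rate = 9.2%/52 = 0.00176923; periods = 52·16.5 = 858.
A = 2,500·(1 + 0.092/52)^858 ≈ 2,500·4.5569736758 ≈ 11,392.4342.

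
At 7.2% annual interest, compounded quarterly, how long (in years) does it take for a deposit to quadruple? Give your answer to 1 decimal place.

(1 + 0.018)^(4t) = 4.
4t = ln 4 / ln(1 + 0.018) ≈ 1.3863/0.0178399 ≈ 77.7074.
t ≈ 19.4269.

19.4 years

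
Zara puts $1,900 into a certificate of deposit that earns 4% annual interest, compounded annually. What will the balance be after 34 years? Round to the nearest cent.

Annual rate = 4% = 0.04; years = 34.
A = 1,900·(1 + 0.04)^34 ≈ 1,900·3.794316341 ≈ 7,209.2010.

$7,209.20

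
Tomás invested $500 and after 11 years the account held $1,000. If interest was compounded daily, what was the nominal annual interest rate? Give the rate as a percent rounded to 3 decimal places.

6.302%

The 4015-period growth factor is 1,000/500 = 2.
r/365 = 2^(1/4015) − 1 ≈ 0.000172654, so r ≈ 365·0.000172654 = 6.30188%.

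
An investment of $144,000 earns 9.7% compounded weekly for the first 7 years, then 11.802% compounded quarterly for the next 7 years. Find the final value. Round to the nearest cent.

$640,575.96

After 7 years at 9.7%: 144,000 × 1.97065798276 ≈ 283,774.7495.
Then 7 years at 11.802%: 283,774.7495 × 2.25733952297 ≈ 640,575.9577.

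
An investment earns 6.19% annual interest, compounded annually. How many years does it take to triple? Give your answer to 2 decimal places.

18.29 years

(1 + 0.0619)^t = 3.
t = ln 3 / ln(1 + 0.0619) ≈ 1.0986/0.0600598 ≈ 18.2920.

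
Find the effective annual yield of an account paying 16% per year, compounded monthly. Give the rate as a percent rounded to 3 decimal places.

One year is 12 periods at 0.0133333 each: (1 + 0.0133333)^12 ≈ 1.172271.
EAR = 1.172271 − 1 ≈ 17.22708%.

17.227%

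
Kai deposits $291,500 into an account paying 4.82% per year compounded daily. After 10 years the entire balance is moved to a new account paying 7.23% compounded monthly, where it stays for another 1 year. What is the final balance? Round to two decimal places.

Phase 1: 291,500·(1 + 0.0482/365)^3650 ≈ 472,013.7816.
Phase 2: 472,013.7816·(1 + 0.006025)^12 ≈ 507,294.2706.

$507,294.27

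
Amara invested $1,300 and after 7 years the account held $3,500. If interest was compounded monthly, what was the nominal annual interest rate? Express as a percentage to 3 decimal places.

14.232%

The 84-period growth factor is 3,500/1,300 = 2.69231.
r/12 = 2.69231^(1/84) − 1 ≈ 0.0118602, so r ≈ 12·0.0118602 = 14.23229%.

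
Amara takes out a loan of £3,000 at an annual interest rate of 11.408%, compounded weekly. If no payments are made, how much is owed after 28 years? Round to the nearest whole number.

£72,919

Periodic rate = 11.408%/52 = 0.00219385; periods = 52·28 = 1456.
A = 3,000·(1 + 0.11408/52)^1456 ≈ 3,000·24.306438658 ≈ 72,919.3160.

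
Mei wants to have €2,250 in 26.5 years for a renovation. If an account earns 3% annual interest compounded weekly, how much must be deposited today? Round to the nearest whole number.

€1,016

Periodic rate = 3%/52 = 0.000576923; 1378 periods.
P = 2,250/(1 + 0.03/52)^1378 ≈ 2,250/2.213933419 ≈ 1,016.2907.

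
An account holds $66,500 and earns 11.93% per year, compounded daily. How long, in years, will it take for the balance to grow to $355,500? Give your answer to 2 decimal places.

(1 + 0.000326849)^(365t) = 355,500/66,500 = 5.3459.
365t·ln(1 + 0.000326849) = ln(5.3459); 365t = 1.6763/0.000326796 ≈ 5129.5724.
t ≈ 14.0536 years.

14.05 years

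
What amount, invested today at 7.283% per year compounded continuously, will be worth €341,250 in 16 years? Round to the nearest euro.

€106,414

P = A·e^(−rt) = 341,250·e^(−1.16528).
e^(−1.16528) ≈ 0.311835335914, so P ≈ 106,413.8084.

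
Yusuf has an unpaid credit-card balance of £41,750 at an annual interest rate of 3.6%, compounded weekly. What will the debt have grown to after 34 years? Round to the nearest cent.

£141,921.76

Periodic rate = 3.6%/52 = 0.000692308; periods = 52·34 = 1768.
A = 41,750·(1 + 0.036/52)^1768 ≈ 41,750·3.39932371043 ≈ 141,921.7649.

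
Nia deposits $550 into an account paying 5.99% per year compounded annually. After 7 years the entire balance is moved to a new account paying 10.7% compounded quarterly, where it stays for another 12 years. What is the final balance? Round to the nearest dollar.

Phase 1: 550·(1 + 0.0599)^7 ≈ 826.4507.
Phase 2: 826.4507·(1 + 0.02675)^48 ≈ 2,934.4255.

$2,934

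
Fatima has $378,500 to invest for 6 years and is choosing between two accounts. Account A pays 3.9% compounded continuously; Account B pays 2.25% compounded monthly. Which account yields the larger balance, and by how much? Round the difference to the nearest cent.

Account A, by $45,137.02

Account A growth factor: e^(0.039·6) = e^0.234 ≈ 1.26364449221; balance ≈ 478,289.4403.
Account B growth factor: (1 + 0.001875)^72 ≈ 1.14439211887; balance ≈ 433,152.4170.
Account A is larger by 45,137.0233.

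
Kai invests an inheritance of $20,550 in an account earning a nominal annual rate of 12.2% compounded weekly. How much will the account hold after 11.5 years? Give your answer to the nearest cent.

Periodic rate = 12.2%/52 = 0.00234615; periods = 52·11.5 = 598.
A = 20,550·(1 + 0.122/52)^598 ≈ 20,550·4.0607055642 ≈ 83,447.4993.

$83,447.50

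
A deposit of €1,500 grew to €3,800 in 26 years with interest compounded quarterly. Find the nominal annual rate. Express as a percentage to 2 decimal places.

The 104-period growth factor is 3,800/1,500 = 2.53333.
r/4 = 2.53333^(1/104) − 1 ≈ 0.00897791, so r ≈ 4·0.00897791 = 3.59116%.

3.59%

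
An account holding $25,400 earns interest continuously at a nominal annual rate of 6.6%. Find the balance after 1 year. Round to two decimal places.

$27,132.96

A = P·e^(rt) = 25,400·e^(0.066·1) = 25,400·e^0.066.
e^0.066 ≈ 1.0682267172, so A ≈ 27,132.9586.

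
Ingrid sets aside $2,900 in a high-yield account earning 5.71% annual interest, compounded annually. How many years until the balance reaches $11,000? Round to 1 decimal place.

24.0 years

(1 + 0.0571)^t = 11,000/2,900 = 3.7931.
t·ln(1 + 0.0571) = ln(3.7931); t = 1.3332/0.0555293 ≈ 24.0087.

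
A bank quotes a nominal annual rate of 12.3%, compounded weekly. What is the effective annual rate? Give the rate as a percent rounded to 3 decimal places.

EAR = (1 + 12.3%/52)^52 − 1 = (1 + 0.00236538)^52 − 1.
(1 + 0.00236538)^52 ≈ 1.13072, so EAR ≈ 13.07202%.

13.072%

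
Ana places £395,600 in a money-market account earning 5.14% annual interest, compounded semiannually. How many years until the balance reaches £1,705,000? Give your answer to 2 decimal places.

28.79 years

We need (1 + 0.0257)^(2t) = 4.3099, so 2t = ln 4.3099 / ln 1.0257 ≈ 57.5724.
t ≈ 57.5724/2 = 28.7862 years.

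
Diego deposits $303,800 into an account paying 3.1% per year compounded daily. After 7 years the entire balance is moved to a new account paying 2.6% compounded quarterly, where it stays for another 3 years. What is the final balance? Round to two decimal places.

After 7 years at 3.1%: 303,800 × 1.24233265455 ≈ 377,420.6605.
Then 3 years at 2.6%: 377,420.6605 × 1.08084981037 ≈ 407,935.0493.

$407,935.05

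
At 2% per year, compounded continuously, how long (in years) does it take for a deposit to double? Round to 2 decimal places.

e^(0.02t) = 2, so 0.02t = ln 2 ≈ 0.69315.
t ≈ 0.69315/0.02 ≈ 34.6574.

34.66 years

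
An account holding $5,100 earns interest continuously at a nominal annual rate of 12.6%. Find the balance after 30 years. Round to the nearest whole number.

$223,462

A = P·e^(rt) = 5,100·e^(0.126·30) = 5,100·e^3.78.
e^3.78 ≈ 43.8160417356, so A ≈ 223,461.8129.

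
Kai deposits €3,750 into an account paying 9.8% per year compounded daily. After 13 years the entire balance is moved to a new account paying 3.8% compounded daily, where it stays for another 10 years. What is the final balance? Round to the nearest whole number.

After 13 years at 9.8%: 3,750 × 3.5745132051 ≈ 13,404.4245.
Then 10 years at 3.8%: 13,404.4245 × 1.4622556665 ≈ 19,600.6957.

€19,601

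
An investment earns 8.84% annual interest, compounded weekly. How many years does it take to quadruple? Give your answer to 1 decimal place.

15.7 years

(1 + 0.0017)^(52t) = 4.
52t = ln 4 / ln(1 + 0.0017) ≈ 1.3863/0.00169856 ≈ 816.1602.
t ≈ 15.6954.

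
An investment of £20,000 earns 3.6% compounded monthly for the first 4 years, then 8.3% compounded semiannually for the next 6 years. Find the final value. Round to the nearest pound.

Phase 1: 20,000·(1 + 0.003)^48 ≈ 23,092.7036.
Phase 2: 23,092.7036·(1 + 0.0415)^12 ≈ 37,617.1659.

£37,617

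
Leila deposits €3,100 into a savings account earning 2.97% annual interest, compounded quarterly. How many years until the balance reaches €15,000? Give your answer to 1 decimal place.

53.3 years

(1 + 0.007425)^(4t) = 15,000/3,100 = 4.8387.
4t·ln(1 + 0.007425) = ln(4.8387); 4t = 1.5766/0.00739757 ≈ 213.1305.
t ≈ 53.2826 years.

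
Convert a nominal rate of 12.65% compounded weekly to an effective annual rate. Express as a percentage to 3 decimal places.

EAR = (1 + 12.65%/52)^52 − 1 = (1 + 0.00243269)^52 − 1.
(1 + 0.00243269)^52 ≈ 1.134675, so EAR ≈ 13.46751%.

13.468%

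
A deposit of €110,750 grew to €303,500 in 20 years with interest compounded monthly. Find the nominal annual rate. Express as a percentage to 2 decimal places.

The 240-period growth factor is 303,500/110,750 = 2.74041.
r/12 = 2.74041^(1/240) − 1 ≈ 0.00420928, so r ≈ 12·0.00420928 = 5.05113%.

5.05%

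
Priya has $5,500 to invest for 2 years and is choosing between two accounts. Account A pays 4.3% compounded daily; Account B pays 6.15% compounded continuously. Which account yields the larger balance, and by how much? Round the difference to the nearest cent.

Account B, by $225.96

Account A growth factor: (1 + 0.043/365)^730 ≈ 1.089800808; balance ≈ 5,993.9044.
Account B growth factor: e^(0.0615·2) = e^0.123 ≈ 1.130884421; balance ≈ 6,219.8643.
Account B is larger by 225.9599.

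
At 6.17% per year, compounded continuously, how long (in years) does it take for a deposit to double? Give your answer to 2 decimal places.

11.23 years

e^(0.0617t) = 2, so 0.0617t = ln 2 ≈ 0.69315.
t ≈ 0.69315/0.0617 ≈ 11.2342.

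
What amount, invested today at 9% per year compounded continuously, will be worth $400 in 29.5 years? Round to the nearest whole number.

$28

P = A·e^(−rt) = 400·e^(−2.655).
e^(−2.655) ≈ 0.0702988387, so P ≈ 28.1195.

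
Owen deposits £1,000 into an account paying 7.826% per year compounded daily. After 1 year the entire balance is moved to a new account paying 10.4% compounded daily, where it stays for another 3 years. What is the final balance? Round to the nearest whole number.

Phase 1: 1,000·(1 + 0.07826/365)^365 ≈ 1,081.3947.
Phase 2: 1,081.3947·(1 + 0.104/365)^1095 ≈ 1,477.2868.

£1,477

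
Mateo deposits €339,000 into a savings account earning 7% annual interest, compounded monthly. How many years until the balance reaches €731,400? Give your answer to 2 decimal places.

11.02 years

(1 + 0.00583333)^(12t) = 731,400/339,000 = 2.1575.
12t·ln(1 + 0.00583333) = ln(2.1575); 12t = 0.76896/0.00581639 ≈ 132.2059.
t ≈ 11.0172 years.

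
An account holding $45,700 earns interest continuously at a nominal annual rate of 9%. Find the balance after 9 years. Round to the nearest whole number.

$102,729

A = P·e^(rt) = 45,700·e^(0.09·9) = 45,700·e^0.81.
e^0.81 ≈ 2.24790798668, so A ≈ 102,729.3950.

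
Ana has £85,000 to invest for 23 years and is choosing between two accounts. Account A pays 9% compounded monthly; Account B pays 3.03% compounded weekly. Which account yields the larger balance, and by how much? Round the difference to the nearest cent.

Account A growth factor: (1 + 0.0075)^276 ≈ 7.86384832564; balance ≈ 668,427.1077.
Account B growth factor: (1 + 0.0303/52)^1196 ≈ 2.00711233471; balance ≈ 170,604.5485.
Account A is larger by 497,822.5592.

Account A, by £497,822.56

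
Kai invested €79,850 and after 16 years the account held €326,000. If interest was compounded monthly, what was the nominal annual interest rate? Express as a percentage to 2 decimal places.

8.82%

(1 + r/12)^192 = 326,000/79,850 = 4.08265.
1 + r/12 = 4.08265^(1/192) ≈ 1.007354, so r/12 ≈ 0.00735372.
r ≈ 12·0.00735372 = 8.82446%.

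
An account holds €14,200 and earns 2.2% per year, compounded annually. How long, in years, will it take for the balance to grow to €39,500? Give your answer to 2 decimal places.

We need (1 + 0.022)^t = 2.7817, so t = ln 2.7817 / ln 1.022 ≈ 47.0123.

47.01 years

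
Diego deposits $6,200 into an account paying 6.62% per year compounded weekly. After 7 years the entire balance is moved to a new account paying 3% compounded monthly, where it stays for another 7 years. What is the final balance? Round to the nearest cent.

Phase 1: 6,200·(1 + 0.0662/52)^364 ≈ 9,851.8038.
Phase 2: 9,851.8038·(1 + 0.0025)^84 ≈ 12,150.7696.

$12,150.77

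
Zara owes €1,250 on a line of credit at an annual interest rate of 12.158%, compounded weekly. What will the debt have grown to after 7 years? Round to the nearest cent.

€2,924.75

Growth factor = (1 + 0.12158/52)^364 ≈ 2.339802739.
A ≈ 1,250 × 2.339802739 ≈ 2,924.7534.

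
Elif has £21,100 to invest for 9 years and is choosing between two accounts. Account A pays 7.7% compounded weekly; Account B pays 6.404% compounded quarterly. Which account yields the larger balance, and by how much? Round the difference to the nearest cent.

A: (1 + 0.077/52)^468 ≈ 1.9986809129, so 21,100 × 1.9986809129 ≈ 42,172.1673.
B: (1 + 0.01601)^36 ≈ 1.7714437616, so 21,100 × 1.7714437616 ≈ 37,377.4634.
Difference ≈ 4,794.7039 in favor of A.

Account A, by £4,794.70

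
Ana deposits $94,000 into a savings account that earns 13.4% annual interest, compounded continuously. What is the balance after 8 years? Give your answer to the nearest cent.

$274,594.31

A = P·e^(rt) = 94,000·e^(0.134·8) = 94,000·e^1.072.
e^1.072 ≈ 2.92121609363, so A ≈ 274,594.3128.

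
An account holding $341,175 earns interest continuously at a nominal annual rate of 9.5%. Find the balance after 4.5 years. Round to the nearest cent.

A = P·e^(rt) = 341,175·e^(0.095·4.5) = 341,175·e^0.4275.
e^0.4275 ≈ 1.53341917967, so A ≈ 523,164.2886.

$523,164.29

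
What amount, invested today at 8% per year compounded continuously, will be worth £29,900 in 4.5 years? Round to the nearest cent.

P = A·e^(−rt) = 29,900·e^(−0.36).
e^(−0.36) ≈ 0.69767632607, so P ≈ 20,860.5221.

£20,860.52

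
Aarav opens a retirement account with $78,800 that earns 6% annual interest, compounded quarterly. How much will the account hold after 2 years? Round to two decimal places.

$88,767.62

Periodic rate = 6%/4 = 0.015; periods = 4·2 = 8.
A = 78,800·(1 + 0.015)^8 ≈ 78,800·1.1264925866 ≈ 88,767.6158.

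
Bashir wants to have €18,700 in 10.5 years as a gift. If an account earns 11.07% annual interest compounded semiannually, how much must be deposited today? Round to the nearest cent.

Growth factor = (1 + 0.05535)^21 ≈ 3.0997509661.
P = 18,700/3.0997509661 ≈ 6,032.7427.

€6,032.74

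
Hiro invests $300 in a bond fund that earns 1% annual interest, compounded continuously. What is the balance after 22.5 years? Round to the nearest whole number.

$376

A = P·e^(rt) = 300·e^(0.01·22.5) = 300·e^0.225.
e^0.225 ≈ 1.25232272, so A ≈ 375.6968.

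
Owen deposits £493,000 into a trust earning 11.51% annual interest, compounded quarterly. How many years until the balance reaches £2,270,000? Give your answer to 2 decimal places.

(1 + 0.028775)^(4t) = 2,270,000/493,000 = 4.6045.
4t·ln(1 + 0.028775) = ln(4.6045); 4t = 1.527/0.0283688 ≈ 53.8277.
t ≈ 13.4569 years.

13.46 years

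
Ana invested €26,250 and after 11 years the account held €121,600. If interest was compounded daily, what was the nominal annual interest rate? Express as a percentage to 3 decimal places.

13.940%

The 4015-period growth factor is 121,600/26,250 = 4.63238.
r/365 = 4.63238^(1/4015) − 1 ≈ 0.000381909, so r ≈ 365·0.000381909 = 13.93967%.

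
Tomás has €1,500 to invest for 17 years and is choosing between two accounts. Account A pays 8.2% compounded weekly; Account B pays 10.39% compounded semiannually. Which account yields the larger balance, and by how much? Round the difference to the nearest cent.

Account B, by €2,353.37

A: (1 + 0.082/52)^884 ≈ 4.026518226, so 1,500 × 4.026518226 ≈ 6,039.7773.
B: (1 + 0.05195)^34 ≈ 5.595428241, so 1,500 × 5.595428241 ≈ 8,393.1424.
Difference ≈ 2,353.3650 in favor of B.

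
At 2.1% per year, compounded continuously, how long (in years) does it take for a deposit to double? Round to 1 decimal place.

33.0 years

e^(0.021t) = 2, so 0.021t = ln 2 ≈ 0.69315.
t ≈ 0.69315/0.021 ≈ 33.0070.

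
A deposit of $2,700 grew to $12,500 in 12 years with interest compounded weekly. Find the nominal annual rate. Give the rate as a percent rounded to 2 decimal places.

12.79%

The 624-period growth factor is 12,500/2,700 = 4.62963.
r/52 = 4.62963^(1/624) − 1 ≈ 0.00245891, so r ≈ 52·0.00245891 = 12.78634%.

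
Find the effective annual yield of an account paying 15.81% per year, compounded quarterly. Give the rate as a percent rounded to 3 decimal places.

16.772%

One year is 4 periods at 0.039525 each: (1 + 0.039525)^4 ≈ 1.167723.
EAR = 1.167723 − 1 ≈ 16.77228%.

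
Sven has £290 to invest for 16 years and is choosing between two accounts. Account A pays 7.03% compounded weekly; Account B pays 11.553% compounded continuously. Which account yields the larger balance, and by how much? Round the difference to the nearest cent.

Account A growth factor: (1 + 0.0703/52)^832 ≈ 3.07726238; balance ≈ 892.4061.
Account B growth factor: e^(0.11553·16) = e^1.84848 ≈ 6.35015994; balance ≈ 1,841.5464.
Account B is larger by 949.1403.

Account B, by £949.14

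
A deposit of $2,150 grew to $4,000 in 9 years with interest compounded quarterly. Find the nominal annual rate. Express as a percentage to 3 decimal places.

6.958%

(1 + r/4)^36 = 4,000/2,150 = 1.86047.
1 + r/4 = 1.86047^(1/36) ≈ 1.017395, so r/4 ≈ 0.0173947.
r ≈ 4·0.0173947 = 6.95790%.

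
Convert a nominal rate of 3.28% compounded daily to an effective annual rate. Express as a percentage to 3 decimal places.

3.334%

One year is 365 periods at 0.000089863 each: (1 + 0.000089863)^365 ≈ 1.033342.
EAR = 1.033342 − 1 ≈ 3.33423%.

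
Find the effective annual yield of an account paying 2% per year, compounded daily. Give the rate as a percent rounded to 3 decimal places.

EAR = (1 + 2%/365)^365 − 1 = (1 + 0.0000547945)^365 − 1.
(1 + 0.0000547945)^365 ≈ 1.020201, so EAR ≈ 2.02008%.

2.020%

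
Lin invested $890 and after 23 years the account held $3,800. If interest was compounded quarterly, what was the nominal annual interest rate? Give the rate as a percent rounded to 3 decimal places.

The 92-period growth factor is 3,800/890 = 4.26966.
r/4 = 4.26966^(1/92) − 1 ≈ 0.0159027, so r ≈ 4·0.0159027 = 6.36107%.

6.361%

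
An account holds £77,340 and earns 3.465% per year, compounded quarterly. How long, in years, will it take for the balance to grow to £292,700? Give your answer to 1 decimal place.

(1 + 0.0086625)^(4t) = 292,700/77,340 = 3.7846.
4t·ln(1 + 0.0086625) = ln(3.7846); 4t = 1.3309/0.0086252 ≈ 154.3080.
t ≈ 38.5770 years.

38.6 years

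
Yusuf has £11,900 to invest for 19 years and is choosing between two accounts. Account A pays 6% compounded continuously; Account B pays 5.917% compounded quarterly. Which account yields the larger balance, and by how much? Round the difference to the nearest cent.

Account A growth factor: e^(0.06·19) = e^1.14 ≈ 3.1267683652; balance ≈ 37,208.5435.
Account B growth factor: (1 + 0.0147925)^76 ≈ 3.0526071091; balance ≈ 36,326.0246.
Account A is larger by 882.5189.

Account A, by £882.52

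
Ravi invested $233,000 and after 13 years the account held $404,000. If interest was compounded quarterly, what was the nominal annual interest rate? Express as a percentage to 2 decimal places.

The 52-period growth factor is 404,000/233,000 = 1.73391.
r/4 = 1.73391^(1/52) − 1 ≈ 0.0106404, so r ≈ 4·0.0106404 = 4.25615%.

4.26%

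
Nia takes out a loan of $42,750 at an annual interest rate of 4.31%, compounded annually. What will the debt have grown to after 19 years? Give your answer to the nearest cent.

Growth factor = (1 + 0.0431)^19 ≈ 2.2294254918.
A ≈ 42,750 × 2.2294254918 ≈ 95,307.9398.

$95,307.94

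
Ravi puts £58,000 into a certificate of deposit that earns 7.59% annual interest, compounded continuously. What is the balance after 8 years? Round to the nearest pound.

A = P·e^(rt) = 58,000·e^(0.0759·8) = 58,000·e^0.6072.
e^0.6072 ≈ 1.83528539863, so A ≈ 106,446.5531.

£106,447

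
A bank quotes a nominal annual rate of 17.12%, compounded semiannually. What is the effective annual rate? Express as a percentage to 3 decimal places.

EAR = (1 + 17.12%/2)^2 − 1 = (1 + 0.0856)^2 − 1.
(1 + 0.0856)^2 ≈ 1.178527, so EAR ≈ 17.85274%.

17.853%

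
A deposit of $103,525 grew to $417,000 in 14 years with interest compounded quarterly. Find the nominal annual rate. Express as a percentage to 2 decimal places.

10.08%

(1 + r/4)^56 = 417,000/103,525 = 4.02801.
1 + r/4 = 4.02801^(1/56) ≈ 1.025192, so r/4 ≈ 0.025192.
r ≈ 4·0.025192 = 10.07679%.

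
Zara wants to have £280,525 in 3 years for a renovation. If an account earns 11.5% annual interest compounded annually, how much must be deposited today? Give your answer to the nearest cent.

Growth factor = (1 + 0.115)^3 ≈ 1.386195875.
P = 280,525/1.386195875 ≈ 202,370.3901.

£202,370.39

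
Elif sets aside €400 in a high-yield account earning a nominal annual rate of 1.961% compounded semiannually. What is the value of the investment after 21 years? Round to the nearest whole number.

€603

Growth factor = (1 + 0.009805)^42 ≈ 1.50652278.
A ≈ 400 × 1.50652278 ≈ 602.6091.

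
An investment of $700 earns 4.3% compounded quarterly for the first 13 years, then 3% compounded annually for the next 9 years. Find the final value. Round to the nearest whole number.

After 13 years at 4.3%: 700 × 1.74371298 ≈ 1,220.5991.
Then 9 years at 3%: 1,220.5991 × 1.304773184 ≈ 1,592.6050.

$1,593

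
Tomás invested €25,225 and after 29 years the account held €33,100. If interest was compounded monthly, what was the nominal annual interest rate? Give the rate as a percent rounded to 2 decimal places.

(1 + r/12)^348 = 33,100/25,225 = 1.31219.
1 + r/12 = 1.31219^(1/348) ≈ 1.000781, so r/12 ≈ 0.000781045.
r ≈ 12·0.000781045 = 0.93725%.

0.94%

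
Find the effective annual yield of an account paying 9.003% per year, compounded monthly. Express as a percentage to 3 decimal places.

9.384%

One year is 12 periods at 0.0075025 each: (1 + 0.0075025)^12 ≈ 1.093839.
EAR = 1.093839 − 1 ≈ 9.38395%.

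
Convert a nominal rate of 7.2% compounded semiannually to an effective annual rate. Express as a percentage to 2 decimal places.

EAR = (1 + 7.2%/2)^2 − 1 = (1 + 0.036)^2 − 1.
(1 + 0.036)^2 ≈ 1.073296, so EAR ≈ 7.32960%.

7.33%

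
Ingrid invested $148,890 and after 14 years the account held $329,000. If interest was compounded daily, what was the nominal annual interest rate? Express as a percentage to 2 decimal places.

5.66%

The 5110-period growth factor is 329,000/148,890 = 2.20969.
r/365 = 2.20969^(1/5110) − 1 ≈ 0.000155169, so r ≈ 365·0.000155169 = 5.66365%.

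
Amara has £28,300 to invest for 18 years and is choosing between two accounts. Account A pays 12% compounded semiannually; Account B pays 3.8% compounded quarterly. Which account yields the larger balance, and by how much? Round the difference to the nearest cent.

A: (1 + 0.06)^36 ≈ 8.14725199985, so 28,300 × 8.14725199985 ≈ 230,567.2316.
B: (1 + 0.0095)^72 ≈ 1.9754010312, so 28,300 × 1.9754010312 ≈ 55,903.8492.
Difference ≈ 174,663.3824 in favor of A.

Account A, by £174,663.38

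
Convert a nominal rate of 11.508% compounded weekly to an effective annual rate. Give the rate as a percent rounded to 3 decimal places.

12.182%

EAR = (1 + 11.508%/52)^52 − 1 = (1 + 0.00221308)^52 − 1.
(1 + 0.00221308)^52 ≈ 1.121821, so EAR ≈ 12.18205%.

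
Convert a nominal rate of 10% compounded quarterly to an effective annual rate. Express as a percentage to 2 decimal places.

EAR = (1 + 10%/4)^4 − 1 = (1 + 0.025)^4 − 1.
(1 + 0.025)^4 ≈ 1.103813, so EAR ≈ 10.38129%.

10.38%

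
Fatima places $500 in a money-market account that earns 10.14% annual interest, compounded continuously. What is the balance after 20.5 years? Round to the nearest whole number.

$3,997

A = P·e^(rt) = 500·e^(0.1014·20.5) = 500·e^2.0787.
e^2.0787 ≈ 7.994069866, so A ≈ 3,997.0349.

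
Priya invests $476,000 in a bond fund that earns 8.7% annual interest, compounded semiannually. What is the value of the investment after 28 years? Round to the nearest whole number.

$5,166,356

Growth factor = (1 + 0.0435)^56 ≈ 10.85368943162.
A ≈ 476,000 × 10.85368943162 ≈ 5,166,356.1695.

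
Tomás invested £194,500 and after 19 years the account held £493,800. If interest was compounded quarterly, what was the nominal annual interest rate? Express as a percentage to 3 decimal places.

(1 + r/4)^76 = 493,800/194,500 = 2.53882.
1 + r/4 = 2.53882^(1/76) ≈ 1.012335, so r/4 ≈ 0.0123346.
r ≈ 4·0.0123346 = 4.93386%.

4.934%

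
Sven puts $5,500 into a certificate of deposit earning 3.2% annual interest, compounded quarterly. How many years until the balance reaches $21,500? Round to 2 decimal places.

(1 + 0.008)^(4t) = 21,500/5,500 = 3.9091.
4t·ln(1 + 0.008) = ln(3.9091); 4t = 1.3633/0.00796817 ≈ 171.0939.
t ≈ 42.7735 years.

42.77 years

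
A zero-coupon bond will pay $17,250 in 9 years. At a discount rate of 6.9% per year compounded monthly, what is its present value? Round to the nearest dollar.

$9,287

Growth factor = (1 + 0.00575)^108 ≈ 1.8574813173.
P = 17,250/1.8574813173 ≈ 9,286.7690.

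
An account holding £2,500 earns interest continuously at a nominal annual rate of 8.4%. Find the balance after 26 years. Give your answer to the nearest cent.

£22,204.41

A = P·e^(rt) = 2,500·e^(0.084·26) = 2,500·e^2.184.
e^2.184 ≈ 8.8817623487, so A ≈ 22,204.4059.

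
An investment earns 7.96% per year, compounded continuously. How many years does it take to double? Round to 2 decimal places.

8.71 years

e^(0.0796t) = 2, so 0.0796t = ln 2 ≈ 0.69315.
t ≈ 0.69315/0.0796 ≈ 8.7079.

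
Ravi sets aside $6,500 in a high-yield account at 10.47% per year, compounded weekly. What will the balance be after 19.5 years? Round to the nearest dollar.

$49,969

Growth factor = (1 + 0.1047/52)^1014 ≈ 7.6875132979.
A ≈ 6,500 × 7.6875132979 ≈ 49,968.8364.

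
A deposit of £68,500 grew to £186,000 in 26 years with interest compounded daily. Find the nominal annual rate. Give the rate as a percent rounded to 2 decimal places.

3.84%

The 9490-period growth factor is 186,000/68,500 = 2.71533.
r/365 = 2.71533^(1/9490) − 1 ≈ 0.000105265, so r ≈ 365·0.000105265 = 3.84218%.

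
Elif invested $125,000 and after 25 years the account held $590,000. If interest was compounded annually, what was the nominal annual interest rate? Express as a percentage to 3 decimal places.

The 25-period growth factor is 590,000/125,000 = 4.72.
r = 4.72^(1/25) − 1 ≈ 0.0640393, i.e. 6.40393%.

6.404%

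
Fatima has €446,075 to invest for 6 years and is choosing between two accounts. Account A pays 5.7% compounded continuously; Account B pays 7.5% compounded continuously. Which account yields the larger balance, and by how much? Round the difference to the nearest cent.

Account B, by €71,618.18

A: e^(0.057·6) = e^0.342 ≈ 1.40776029751, so 446,075 × 1.40776029751 ≈ 627,966.6747.
B: e^(0.075·6) = e^0.45 ≈ 1.56831218549, so 446,075 × 1.56831218549 ≈ 699,584.8581.
Difference ≈ 71,618.1834 in favor of B.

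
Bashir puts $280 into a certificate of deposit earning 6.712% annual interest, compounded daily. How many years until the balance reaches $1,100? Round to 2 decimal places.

We need (1 + 0.00018389)^(365t) = 3.9286, so 365t = ln 3.9286 / ln 1.000184 ≈ 7441.3976.
t ≈ 7441.3976/365 = 20.3874 years.

20.39 years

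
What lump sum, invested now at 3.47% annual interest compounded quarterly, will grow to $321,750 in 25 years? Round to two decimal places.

$135,641.59

Periodic rate = 3.47%/4 = 0.008675; 100 periods.
P = 321,750/(1 + 0.008675)^100 ≈ 321,750/2.37206015094 ≈ 135,641.5856.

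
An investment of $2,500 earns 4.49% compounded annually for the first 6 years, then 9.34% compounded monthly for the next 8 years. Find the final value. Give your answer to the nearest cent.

After 6 years at 4.49%: 2,500 × 1.301512595 ≈ 3,253.7815.
Then 8 years at 9.34%: 3,253.7815 × 2.104982488 ≈ 6,849.1530.

$6,849.15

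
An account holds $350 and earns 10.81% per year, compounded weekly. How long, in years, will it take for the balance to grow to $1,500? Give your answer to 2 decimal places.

13.48 years

(1 + 0.00207885)^(52t) = 1,500/350 = 4.2857.
52t·ln(1 + 0.00207885) = ln(4.2857); 52t = 1.4553/0.00207669 ≈ 700.7731.
t ≈ 13.4764 years.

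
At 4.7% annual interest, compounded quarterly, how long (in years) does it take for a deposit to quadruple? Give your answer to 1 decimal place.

(1 + 0.01175)^(4t) = 4.
4t = ln 4 / ln(1 + 0.01175) ≈ 1.3863/0.0116815 ≈ 118.6743.
t ≈ 29.6686.

29.7 years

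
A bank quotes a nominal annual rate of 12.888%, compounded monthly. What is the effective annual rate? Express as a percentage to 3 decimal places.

13.677%

EAR = (1 + 12.888%/12)^12 − 1 = (1 + 0.01074)^12 − 1.
(1 + 0.01074)^12 ≈ 1.136772, so EAR ≈ 13.67722%.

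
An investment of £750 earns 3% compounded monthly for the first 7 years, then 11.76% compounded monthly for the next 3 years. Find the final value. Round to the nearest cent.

£1,314.08

Phase 1: 750·(1 + 0.0025)^84 ≈ 925.0161.
Phase 2: 925.0161·(1 + 0.0098)^36 ≈ 1,314.0820.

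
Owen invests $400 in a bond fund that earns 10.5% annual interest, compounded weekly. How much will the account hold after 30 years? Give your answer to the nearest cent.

Periodic rate = 10.5%/52 = 0.00201923; periods = 52·30 = 1560.
A = 400·(1 + 0.105/52)^1560 ≈ 400·23.26206649 ≈ 9,304.8266.

$9,304.83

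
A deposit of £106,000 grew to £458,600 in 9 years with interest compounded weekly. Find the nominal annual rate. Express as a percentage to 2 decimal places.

16.30%

(1 + r/52)^468 = 458,600/106,000 = 4.32642.
1 + r/52 = 4.32642^(1/468) ≈ 1.003135, so r/52 ≈ 0.00313469.
r ≈ 52·0.00313469 = 16.30038%.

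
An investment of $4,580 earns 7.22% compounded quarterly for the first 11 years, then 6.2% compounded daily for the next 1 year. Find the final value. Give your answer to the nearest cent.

$10,706.07

Phase 1: 4,580·(1 + 0.01805)^44 ≈ 10,062.5081.
Phase 2: 10,062.5081·(1 + 0.062/365)^365 ≈ 10,706.0733.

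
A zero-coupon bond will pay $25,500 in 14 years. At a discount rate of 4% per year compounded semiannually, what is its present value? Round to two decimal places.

Growth factor = (1 + 0.02)^28 ≈ 1.7410242062.
P = 25,500/1.7410242062 ≈ 14,646.5511.

$14,646.55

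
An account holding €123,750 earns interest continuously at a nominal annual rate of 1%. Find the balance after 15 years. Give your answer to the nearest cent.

€143,776.99

A = P·e^(rt) = 123,750·e^(0.01·15) = 123,750·e^0.15.
e^0.15 ≈ 1.16183424273, so A ≈ 143,776.9875.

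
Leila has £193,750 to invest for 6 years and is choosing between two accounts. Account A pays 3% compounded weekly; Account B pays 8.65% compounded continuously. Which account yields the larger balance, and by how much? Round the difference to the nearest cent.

Account B, by £93,618.30

Account A growth factor: (1 + 0.03/52)^312 ≈ 1.19715522542; balance ≈ 231,948.8249.
Account B growth factor: e^(0.0865·6) = e^0.519 ≈ 1.68034646278; balance ≈ 325,567.1272.
Account B is larger by 93,618.3022.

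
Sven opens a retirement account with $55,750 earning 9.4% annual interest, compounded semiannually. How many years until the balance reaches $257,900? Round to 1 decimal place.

16.7 years

(1 + 0.047)^(2t) = 257,900/55,750 = 4.626.
2t·ln(1 + 0.047) = ln(4.626); 2t = 1.5317/0.0459289 ≈ 33.3492.
t ≈ 16.6746 years.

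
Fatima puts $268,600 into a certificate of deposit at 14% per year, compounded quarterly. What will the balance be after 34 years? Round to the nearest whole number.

Periodic rate = 14%/4 = 0.035; periods = 4·34 = 136.
A = 268,600·(1 + 0.035)^136 ≈ 268,600·107.61865793272 ≈ 28,906,371.5207.

$28,906,372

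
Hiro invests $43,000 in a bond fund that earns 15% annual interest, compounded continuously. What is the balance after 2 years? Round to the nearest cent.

A = P·e^(rt) = 43,000·e^(0.15·2) = 43,000·e^0.3.
e^0.3 ≈ 1.3498588076, so A ≈ 58,043.9287.

$58,043.93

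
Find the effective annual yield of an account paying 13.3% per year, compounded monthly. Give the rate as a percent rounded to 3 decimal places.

14.141%

EAR = (1 + 13.3%/12)^12 − 1 = (1 + 0.0110833)^12 − 1.
(1 + 0.0110833)^12 ≈ 1.141415, so EAR ≈ 14.14146%.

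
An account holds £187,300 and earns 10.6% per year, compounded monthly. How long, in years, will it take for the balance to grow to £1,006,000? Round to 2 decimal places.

(1 + 0.00883333)^(12t) = 1,006,000/187,300 = 5.3711.
12t·ln(1 + 0.00883333) = ln(5.3711); 12t = 1.681/0.00879455 ≈ 191.1441.
t ≈ 15.9287 years.

15.93 years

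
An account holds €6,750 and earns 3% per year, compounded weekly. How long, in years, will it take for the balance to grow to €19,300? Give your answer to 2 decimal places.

(1 + 0.000576923)^(52t) = 19,300/6,750 = 2.8593.
52t·ln(1 + 0.000576923) = ln(2.8593); 52t = 1.0506/0.000576757 ≈ 1821.5004.
t ≈ 35.0289 years.

35.03 years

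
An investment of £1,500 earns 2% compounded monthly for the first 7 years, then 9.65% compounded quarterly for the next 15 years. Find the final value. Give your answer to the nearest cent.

Phase 1: 1,500·(1 + 0.02/12)^84 ≈ 1,725.2096.
Phase 2: 1,725.2096·(1 + 0.024125)^60 ≈ 7,211.4060.

£7,211.41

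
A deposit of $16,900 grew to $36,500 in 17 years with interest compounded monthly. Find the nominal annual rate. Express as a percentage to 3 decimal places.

4.538%

The 204-period growth factor is 36,500/16,900 = 2.15976.
r/12 = 2.15976^(1/204) − 1 ≈ 0.00378164, so r ≈ 12·0.00378164 = 4.53796%.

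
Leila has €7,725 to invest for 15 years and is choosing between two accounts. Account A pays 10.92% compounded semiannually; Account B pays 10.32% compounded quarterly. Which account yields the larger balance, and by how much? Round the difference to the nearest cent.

A: (1 + 0.0546)^30 ≈ 4.9275723529, so 7,725 × 4.9275723529 ≈ 38,065.4964.
B: (1 + 0.0258)^60 ≈ 4.6106449904, so 7,725 × 4.6106449904 ≈ 35,617.2326.
Difference ≈ 2,448.2639 in favor of A.

Account A, by €2,448.26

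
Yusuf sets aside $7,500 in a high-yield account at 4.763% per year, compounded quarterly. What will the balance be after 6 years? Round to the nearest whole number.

$9,964

Growth factor = (1 + 0.0119075)^24 ≈ 1.328555052.
A ≈ 7,500 × 1.328555052 ≈ 9,964.1629.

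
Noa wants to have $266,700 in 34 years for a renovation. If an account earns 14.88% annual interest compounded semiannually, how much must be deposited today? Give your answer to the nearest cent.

$2,026.45

Growth factor = (1 + 0.0744)^68 ≈ 131.609723564.
P = 266,700/131.609723564 ≈ 2,026.4460.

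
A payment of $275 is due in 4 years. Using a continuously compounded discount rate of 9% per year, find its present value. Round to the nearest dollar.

P = A·e^(−rt) = 275·e^(−0.36).
e^(−0.36) ≈ 0.697676326, so P ≈ 191.8610.

$192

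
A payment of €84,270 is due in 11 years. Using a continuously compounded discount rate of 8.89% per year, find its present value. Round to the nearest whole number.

€31,694

P = A·e^(−rt) = 84,270·e^(−0.9779).
e^(−0.9779) ≈ 0.3761000803, so P ≈ 31,693.9538.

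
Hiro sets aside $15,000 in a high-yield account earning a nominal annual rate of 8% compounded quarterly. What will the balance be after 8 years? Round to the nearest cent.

Growth factor = (1 + 0.02)^32 ≈ 1.8845405921.
A ≈ 15,000 × 1.8845405921 ≈ 28,268.1089.

$28,268.11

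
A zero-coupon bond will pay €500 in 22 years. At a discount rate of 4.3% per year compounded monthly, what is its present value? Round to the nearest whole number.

€194

Periodic rate = 4.3%/12 = 0.00358333; 264 periods.
P = 500/(1 + 0.043/12)^264 ≈ 500/2.57103649 ≈ 194.4741.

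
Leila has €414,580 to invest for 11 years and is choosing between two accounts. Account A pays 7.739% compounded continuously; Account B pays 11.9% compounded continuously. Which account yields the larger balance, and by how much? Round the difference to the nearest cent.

Account B, by €563,746.90

A: e^(0.07739·11) = e^0.85129 ≈ 2.34266694391, so 414,580 × 2.34266694391 ≈ 971,222.8616.
B: e^(0.119·11) = e^1.309 ≈ 3.702469390967, so 414,580 × 3.702469390967 ≈ 1,534,969.7601.
Difference ≈ 563,746.8985 in favor of B.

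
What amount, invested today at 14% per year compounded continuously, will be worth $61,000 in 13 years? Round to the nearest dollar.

P = A·e^(−rt) = 61,000·e^(−1.82).
e^(−1.82) ≈ 0.16202575093, so P ≈ 9,883.5708.

$9,884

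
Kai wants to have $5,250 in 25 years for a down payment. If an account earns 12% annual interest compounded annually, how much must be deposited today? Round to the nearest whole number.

$309

Growth factor = (1 + 0.12)^25 ≈ 17.00006441.
P = 5,250/17.00006441 ≈ 308.8224.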